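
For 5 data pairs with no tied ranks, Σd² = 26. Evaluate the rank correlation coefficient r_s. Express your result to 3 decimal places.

ρ = 1 − 6Σd² / [n(n²−1)] = 1 − 6×26 / (5×24)
  = 1 − 156/120 = 1 − 1.3000 ≈ -0.300

-0.300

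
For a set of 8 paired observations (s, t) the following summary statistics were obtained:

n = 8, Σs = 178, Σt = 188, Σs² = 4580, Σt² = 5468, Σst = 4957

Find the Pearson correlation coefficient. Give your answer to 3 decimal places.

0.960

r = (nΣst − ΣsΣt) / √[(nΣs² − (Σs)²)(nΣt² − (Σt)²)]
Numerator: 8×4957 − 178×188 = 6192
Denominator: √[(36640 − 31684)(43744 − 35344)] = √[4956 × 8400] = 6452.1624
r = 6192 / 6452.1624 ≈ 0.960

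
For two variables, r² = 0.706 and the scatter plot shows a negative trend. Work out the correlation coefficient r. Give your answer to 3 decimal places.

-0.840

|r| = √0.706 = 0.840
The association is negative, so r = −0.840.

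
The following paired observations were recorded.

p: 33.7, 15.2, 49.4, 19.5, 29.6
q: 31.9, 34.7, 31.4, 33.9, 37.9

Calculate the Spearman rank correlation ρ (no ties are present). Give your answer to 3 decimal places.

Rank p: 4, 1, 5, 2, 3
Rank q: 2, 4, 1, 3, 5
d = rank(p) − rank(q): 2, -3, 4, -1, -2; Σd² = 34
ρ = 1 − 6Σd² / [n(n²−1)] = 1 − 6×34 / (5×24) = 1 − 204/120 ≈ -0.700

-0.700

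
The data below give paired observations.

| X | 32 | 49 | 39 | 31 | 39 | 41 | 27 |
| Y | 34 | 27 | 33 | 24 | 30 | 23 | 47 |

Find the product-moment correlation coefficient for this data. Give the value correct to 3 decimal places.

-0.582

n = 7, ΣX = 258, ΣY = 218, ΣX² = 9838, ΣY² = 7188, ΣXY = 7824
nΣXY − ΣXΣY = 54768 − 56244 = -1476
nΣX² − (ΣX)² = 68866 − 66564 = 2302; nΣY² − (ΣY)² = 50316 − 47524 = 2792
r = -1476 / √(2302 × 2792) = -1476 / 2535.1891 ≈ -0.582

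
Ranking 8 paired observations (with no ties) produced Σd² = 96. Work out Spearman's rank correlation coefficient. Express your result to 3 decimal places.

-0.143

ρ = 1 − 6Σd² / [n(n²−1)] = 1 − 6×96 / (8×63)
  = 1 − 576/504 = 1 − 1.1429 ≈ -0.143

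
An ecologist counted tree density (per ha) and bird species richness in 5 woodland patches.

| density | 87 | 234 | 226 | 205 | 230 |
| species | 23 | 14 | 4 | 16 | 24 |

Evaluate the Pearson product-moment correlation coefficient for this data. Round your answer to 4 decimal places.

n = 5, Σx = 982, Σy = 81, Σx² = 208326, Σy² = 1573, Σxy = 14981
nΣxy − ΣxΣy = 74905 − 79542 = -4637
nΣx² − (Σx)² = 1041630 − 964324 = 77306; nΣy² − (Σy)² = 7865 − 6561 = 1304
r = -4637 / √(77306 × 1304) = -4637 / 10040.2701 ≈ -0.4618

-0.4618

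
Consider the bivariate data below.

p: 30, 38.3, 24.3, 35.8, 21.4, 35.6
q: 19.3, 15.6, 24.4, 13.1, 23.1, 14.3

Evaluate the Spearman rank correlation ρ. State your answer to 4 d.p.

Rank p: 3, 6, 2, 5, 1, 4
Rank q: 4, 3, 6, 1, 5, 2
d = rank(p) − rank(q): -1, 3, -4, 4, -4, 2; Σd² = 62
ρ = 1 − 6Σd² / [n(n²−1)] = 1 − 6×62 / (6×35) = 1 − 372/210 ≈ -0.7714

-0.7714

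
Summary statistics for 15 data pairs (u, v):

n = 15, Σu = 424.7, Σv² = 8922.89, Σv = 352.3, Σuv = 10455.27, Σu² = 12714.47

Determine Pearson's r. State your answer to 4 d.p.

0.7184

r = (nΣuv − ΣuΣv) / √[(nΣu² − (Σu)²)(nΣv² − (Σv)²)]
Numerator: 15×10455.27 − 424.7×352.3 = 7207.24
Denominator: √[(190717.05 − 180370.09)(133843.35 − 124115.29)] = √[10346.96 × 9728.06] = 10032.7388
r = 7207.24 / 10032.7388 ≈ 0.7184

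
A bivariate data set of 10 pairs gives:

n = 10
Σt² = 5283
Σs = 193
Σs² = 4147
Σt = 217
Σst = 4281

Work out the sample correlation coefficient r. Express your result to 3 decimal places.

r = (nΣst − ΣsΣt) / √[(nΣs² − (Σs)²)(nΣt² − (Σt)²)]
Numerator: 10×4281 − 193×217 = 929
Denominator: √[(41470 − 37249)(52830 − 47089)] = √[4221 × 5741] = 4922.6782
r = 929 / 4922.6782 ≈ 0.189

0.189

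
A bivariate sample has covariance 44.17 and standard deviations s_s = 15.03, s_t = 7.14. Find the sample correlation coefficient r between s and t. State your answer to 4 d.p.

r = Cov(s,t) / (s_s · s_t) = 44.17 / (15.03 × 7.14)
  = 44.17 / 107.3142 ≈ 0.4116

0.4116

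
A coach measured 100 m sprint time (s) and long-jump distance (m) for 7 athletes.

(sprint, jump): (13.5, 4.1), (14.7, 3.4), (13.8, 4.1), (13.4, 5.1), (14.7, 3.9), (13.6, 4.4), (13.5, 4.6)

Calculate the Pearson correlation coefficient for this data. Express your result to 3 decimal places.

n = 7, Σx = 97.2, Σy = 29.6, Σx² = 1351.64, Σy² = 126.92, Σxy = 409.52
nΣxy − ΣxΣy = 2866.64 − 2877.12 = -10.48
nΣx² − (Σx)² = 9461.48 − 9447.84 = 13.64; nΣy² − (Σy)² = 888.44 − 876.16 = 12.28
r = -10.48 / √(13.64 × 12.28) = -10.48 / 12.9421 ≈ -0.810

-0.810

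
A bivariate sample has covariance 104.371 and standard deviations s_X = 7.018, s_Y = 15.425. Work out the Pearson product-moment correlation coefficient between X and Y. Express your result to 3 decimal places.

0.964

r = Cov(X,Y) / (s_X · s_Y) = 104.371 / (7.018 × 15.425)
  = 104.371 / 108.2527 ≈ 0.964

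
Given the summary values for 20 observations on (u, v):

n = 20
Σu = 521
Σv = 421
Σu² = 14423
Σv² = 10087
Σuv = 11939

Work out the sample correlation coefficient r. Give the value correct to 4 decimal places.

0.9520

r = (nΣuv − ΣuΣv) / √[(nΣu² − (Σu)²)(nΣv² − (Σv)²)]
Numerator: 20×11939 − 521×421 = 19439
Denominator: √[(288460 − 271441)(201740 − 177241)] = √[17019 × 24499] = 20419.3164
r = 19439 / 20419.3164 ≈ 0.9520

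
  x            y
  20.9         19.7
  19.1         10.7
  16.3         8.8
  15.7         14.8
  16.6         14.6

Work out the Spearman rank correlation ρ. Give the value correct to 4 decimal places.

Rank x: 5, 4, 2, 1, 3
Rank y: 5, 2, 1, 4, 3
d = rank(x) − rank(y): 0, 2, 1, -3, 0; Σd² = 14
ρ = 1 − 6Σd² / [n(n²−1)] = 1 − 6×14 / (5×24) = 1 − 84/120 ≈ 0.3000

0.3000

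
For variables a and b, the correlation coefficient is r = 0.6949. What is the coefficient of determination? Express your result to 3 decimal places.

r² = (0.6949)² = 0.483

0.483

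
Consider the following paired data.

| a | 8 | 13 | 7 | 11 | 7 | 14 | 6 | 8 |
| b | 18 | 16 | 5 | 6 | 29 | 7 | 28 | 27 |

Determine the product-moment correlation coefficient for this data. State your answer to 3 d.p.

-0.557

n = 8, Σa = 74, Σb = 136, Σa² = 748, Σb² = 3044, Σab = 1138
nΣab − ΣaΣb = 9104 − 10064 = -960
nΣa² − (Σa)² = 5984 − 5476 = 508; nΣb² − (Σb)² = 24352 − 18496 = 5856
r = -960 / √(508 × 5856) = -960 / 1724.7748 ≈ -0.557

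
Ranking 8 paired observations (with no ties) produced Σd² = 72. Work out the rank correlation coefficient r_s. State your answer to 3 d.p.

0.143

ρ = 1 − 6Σd² / [n(n²−1)] = 1 − 6×72 / (8×63)
  = 1 − 432/504 = 1 − 0.8571 ≈ 0.143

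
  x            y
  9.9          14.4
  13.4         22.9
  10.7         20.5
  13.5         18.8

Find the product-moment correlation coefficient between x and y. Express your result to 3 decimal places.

n = 4, Σx = 47.5, Σy = 76.6, Σx² = 574.31, Σy² = 1505.46, Σxy = 922.57
nΣxy − ΣxΣy = 3690.28 − 3638.5 = 51.78
nΣx² − (Σx)² = 2297.24 − 2256.25 = 40.99; nΣy² − (Σy)² = 6021.84 − 5867.56 = 154.28
r = 51.78 / √(40.99 × 154.28) = 51.78 / 79.5232 ≈ 0.651

0.651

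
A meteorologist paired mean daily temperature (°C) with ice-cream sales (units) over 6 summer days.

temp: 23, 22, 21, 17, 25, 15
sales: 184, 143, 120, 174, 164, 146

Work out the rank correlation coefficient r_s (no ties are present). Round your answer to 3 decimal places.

0.257

Rank temp: 5, 4, 3, 2, 6, 1
Rank sales: 6, 2, 1, 5, 4, 3
d = rank(temp) − rank(sales): -1, 2, 2, -3, 2, -2; Σd² = 26
ρ = 1 − 6Σd² / [n(n²−1)] = 1 − 6×26 / (6×35) = 1 − 156/210 ≈ 0.257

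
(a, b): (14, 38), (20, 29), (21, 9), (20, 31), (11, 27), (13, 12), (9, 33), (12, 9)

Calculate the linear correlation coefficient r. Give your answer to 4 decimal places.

-0.1078

n = 8, Σa = 120, Σb = 188, Σa² = 1952, Σb² = 5370, Σab = 2779
nΣab − ΣaΣb = 22232 − 22560 = -328
nΣa² − (Σa)² = 15616 − 14400 = 1216; nΣb² − (Σb)² = 42960 − 35344 = 7616
r = -328 / √(1216 × 7616) = -328 / 3043.1983 ≈ -0.1078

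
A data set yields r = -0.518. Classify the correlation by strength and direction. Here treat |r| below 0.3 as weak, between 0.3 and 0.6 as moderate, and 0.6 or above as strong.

moderate negative

r = -0.518 < 0 so the relationship is negative.
|r| = 0.518, which falls in the moderate range.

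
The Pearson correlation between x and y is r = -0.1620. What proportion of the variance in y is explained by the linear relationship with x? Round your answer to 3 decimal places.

0.026

r² = (-0.1620)² = 0.026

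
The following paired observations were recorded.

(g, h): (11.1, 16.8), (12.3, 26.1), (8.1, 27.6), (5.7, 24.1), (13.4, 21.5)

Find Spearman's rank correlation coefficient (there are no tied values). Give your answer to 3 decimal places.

Rank g: 3, 4, 2, 1, 5
Rank h: 1, 4, 5, 3, 2
d = rank(g) − rank(h): 2, 0, -3, -2, 3; Σd² = 26
ρ = 1 − 6Σd² / [n(n²−1)] = 1 − 6×26 / (5×24) = 1 − 156/120 ≈ -0.300

-0.300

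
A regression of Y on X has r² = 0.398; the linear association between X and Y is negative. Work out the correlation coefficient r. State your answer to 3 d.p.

|r| = √0.398 = 0.631
The association is negative, so r = −0.631.

-0.631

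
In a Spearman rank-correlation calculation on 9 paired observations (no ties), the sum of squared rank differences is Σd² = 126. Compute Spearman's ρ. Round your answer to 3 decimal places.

ρ = 1 − 6Σd² / [n(n²−1)] = 1 − 6×126 / (9×80)
  = 1 − 756/720 = 1 − 1.0500 ≈ -0.050

-0.050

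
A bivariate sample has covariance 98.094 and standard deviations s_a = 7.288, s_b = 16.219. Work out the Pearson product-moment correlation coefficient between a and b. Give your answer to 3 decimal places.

0.830

r = Cov(a,b) / (s_a · s_b) = 98.094 / (7.288 × 16.219)
  = 98.094 / 118.2041 ≈ 0.830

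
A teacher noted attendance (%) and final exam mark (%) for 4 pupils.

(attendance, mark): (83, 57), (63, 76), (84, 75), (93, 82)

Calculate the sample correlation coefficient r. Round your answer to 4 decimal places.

0.0671

n = 4, Σx = 323, Σy = 290, Σx² = 26563, Σy² = 21374, Σxy = 23445
nΣxy − ΣxΣy = 93780 − 93670 = 110
nΣx² − (Σx)² = 106252 − 104329 = 1923; nΣy² − (Σy)² = 85496 − 84100 = 1396
r = 110 / √(1923 × 1396) = 110 / 1638.4468 ≈ 0.0671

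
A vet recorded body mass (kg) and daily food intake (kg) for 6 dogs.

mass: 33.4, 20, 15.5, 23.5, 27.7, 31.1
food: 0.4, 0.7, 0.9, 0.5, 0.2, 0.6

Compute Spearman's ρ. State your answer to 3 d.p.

-0.714

Rank mass: 6, 2, 1, 3, 4, 5
Rank food: 2, 5, 6, 3, 1, 4
d = rank(mass) − rank(food): 4, -3, -5, 0, 3, 1; Σd² = 60
ρ = 1 − 6Σd² / [n(n²−1)] = 1 − 6×60 / (6×35) = 1 − 360/210 ≈ -0.714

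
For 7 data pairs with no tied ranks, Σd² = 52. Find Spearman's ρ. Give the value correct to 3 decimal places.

0.071

ρ = 1 − 6Σd² / [n(n²−1)] = 1 − 6×52 / (7×48)
  = 1 − 312/336 = 1 − 0.9286 ≈ 0.071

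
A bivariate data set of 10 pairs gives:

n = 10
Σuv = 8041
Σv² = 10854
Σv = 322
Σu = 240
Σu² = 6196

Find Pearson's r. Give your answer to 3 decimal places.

r = (nΣuv − ΣuΣv) / √[(nΣu² − (Σu)²)(nΣv² − (Σv)²)]
Numerator: 10×8041 − 240×322 = 3130
Denominator: √[(61960 − 57600)(108540 − 103684)] = √[4360 × 4856] = 4601.3215
r = 3130 / 4601.3215 ≈ 0.680

0.680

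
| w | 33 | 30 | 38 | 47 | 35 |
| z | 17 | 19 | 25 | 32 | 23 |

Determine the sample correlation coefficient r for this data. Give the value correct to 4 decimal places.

n = 5, Σw = 183, Σz = 116, Σw² = 6867, Σz² = 2828, Σwz = 4390
nΣwz − ΣwΣz = 21950 − 21228 = 722
nΣw² − (Σw)² = 34335 − 33489 = 846; nΣz² − (Σz)² = 14140 − 13456 = 684
r = 722 / √(846 × 684) = 722 / 760.6997 ≈ 0.9491

0.9491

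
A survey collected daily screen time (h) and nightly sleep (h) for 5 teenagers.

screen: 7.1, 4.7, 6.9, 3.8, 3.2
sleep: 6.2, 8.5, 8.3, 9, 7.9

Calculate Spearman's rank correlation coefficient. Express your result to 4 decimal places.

Rank screen: 5, 3, 4, 2, 1
Rank sleep: 1, 4, 3, 5, 2
d = rank(screen) − rank(sleep): 4, -1, 1, -3, -1; Σd² = 28
ρ = 1 − 6Σd² / [n(n²−1)] = 1 − 6×28 / (5×24) = 1 − 168/120 ≈ -0.4000

-0.4000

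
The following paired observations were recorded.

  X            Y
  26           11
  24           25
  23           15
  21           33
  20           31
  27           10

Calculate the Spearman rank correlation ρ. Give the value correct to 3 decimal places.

Rank X: 5, 4, 3, 2, 1, 6
Rank Y: 2, 4, 3, 6, 5, 1
d = rank(X) − rank(Y): 3, 0, 0, -4, -4, 5; Σd² = 66
ρ = 1 − 6Σd² / [n(n²−1)] = 1 − 6×66 / (6×35) = 1 − 396/210 ≈ -0.886

-0.886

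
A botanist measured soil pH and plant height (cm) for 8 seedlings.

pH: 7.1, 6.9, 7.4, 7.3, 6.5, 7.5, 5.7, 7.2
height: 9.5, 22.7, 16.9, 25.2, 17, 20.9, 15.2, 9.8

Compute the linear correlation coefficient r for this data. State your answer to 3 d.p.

n = 8, Σx = 55.6, Σy = 137.2, Σx² = 388.9, Σy² = 2579.08, Σxy = 957.55
nΣxy − ΣxΣy = 7660.4 − 7628.32 = 32.08
nΣx² − (Σx)² = 3111.2 − 3091.36 = 19.84; nΣy² − (Σy)² = 20632.64 − 18823.84 = 1808.8
r = 32.08 / √(19.84 × 1808.8) = 32.08 / 189.4376 ≈ 0.169

0.169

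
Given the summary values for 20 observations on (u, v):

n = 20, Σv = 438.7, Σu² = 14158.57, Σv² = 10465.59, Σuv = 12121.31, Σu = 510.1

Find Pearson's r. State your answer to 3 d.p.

0.948

r = (nΣuv − ΣuΣv) / √[(nΣu² − (Σu)²)(nΣv² − (Σv)²)]
Numerator: 20×12121.31 − 510.1×438.7 = 18645.33
Denominator: √[(283171.4 − 260202.01)(209311.8 − 192457.69)] = √[22969.39 × 16854.11] = 19675.5845
r = 18645.33 / 19675.5845 ≈ 0.948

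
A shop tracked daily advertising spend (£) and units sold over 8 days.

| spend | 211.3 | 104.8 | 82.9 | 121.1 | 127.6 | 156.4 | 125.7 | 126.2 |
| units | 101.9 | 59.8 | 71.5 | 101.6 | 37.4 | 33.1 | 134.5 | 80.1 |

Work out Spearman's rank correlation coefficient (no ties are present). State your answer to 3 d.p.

-0.048

Rank spend: 8, 2, 1, 3, 6, 7, 4, 5
Rank units: 7, 3, 4, 6, 2, 1, 8, 5
d = rank(spend) − rank(units): 1, -1, -3, -3, 4, 6, -4, 0; Σd² = 88
ρ = 1 − 6Σd² / [n(n²−1)] = 1 − 6×88 / (8×63) = 1 − 528/504 ≈ -0.048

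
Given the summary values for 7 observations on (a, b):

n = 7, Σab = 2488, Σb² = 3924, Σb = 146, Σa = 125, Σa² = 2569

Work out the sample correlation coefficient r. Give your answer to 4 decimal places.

-0.2190

r = (nΣab − ΣaΣb) / √[(nΣa² − (Σa)²)(nΣb² − (Σb)²)]
Numerator: 7×2488 − 125×146 = -834
Denominator: √[(17983 − 15625)(27468 − 21316)] = √[2358 × 6152] = 3808.7289
r = -834 / 3808.7289 ≈ -0.2190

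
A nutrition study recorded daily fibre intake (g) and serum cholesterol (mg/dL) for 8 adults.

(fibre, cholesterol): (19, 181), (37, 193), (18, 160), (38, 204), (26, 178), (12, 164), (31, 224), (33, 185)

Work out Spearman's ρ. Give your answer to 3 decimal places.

Rank fibre: 3, 7, 2, 8, 4, 1, 5, 6
Rank cholesterol: 4, 6, 1, 7, 3, 2, 8, 5
d = rank(fibre) − rank(cholesterol): -1, 1, 1, 1, 1, -1, -3, 1; Σd² = 16
ρ = 1 − 6Σd² / [n(n²−1)] = 1 − 6×16 / (8×63) = 1 − 96/504 ≈ 0.810

0.810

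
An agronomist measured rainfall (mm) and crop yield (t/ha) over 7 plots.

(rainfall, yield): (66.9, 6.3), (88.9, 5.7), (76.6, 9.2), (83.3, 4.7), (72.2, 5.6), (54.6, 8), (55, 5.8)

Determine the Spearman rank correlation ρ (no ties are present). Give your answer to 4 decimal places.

-0.4643

Rank rainfall: 3, 7, 5, 6, 4, 1, 2
Rank yield: 5, 3, 7, 1, 2, 6, 4
d = rank(rainfall) − rank(yield): -2, 4, -2, 5, 2, -5, -2; Σd² = 82
ρ = 1 − 6Σd² / [n(n²−1)] = 1 − 6×82 / (7×48) = 1 − 492/336 ≈ -0.4643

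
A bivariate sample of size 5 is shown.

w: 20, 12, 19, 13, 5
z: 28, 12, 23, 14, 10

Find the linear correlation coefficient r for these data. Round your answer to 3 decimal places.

n = 5, Σw = 69, Σz = 87, Σw² = 1099, Σz² = 1753, Σwz = 1373
nΣwz − ΣwΣz = 6865 − 6003 = 862
nΣw² − (Σw)² = 5495 − 4761 = 734; nΣz² − (Σz)² = 8765 − 7569 = 1196
r = 862 / √(734 × 1196) = 862 / 936.9440 ≈ 0.920

0.920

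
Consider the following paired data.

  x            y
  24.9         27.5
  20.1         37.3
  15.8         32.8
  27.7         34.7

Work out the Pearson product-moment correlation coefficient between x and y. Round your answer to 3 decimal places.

n = 4, Σx = 88.5, Σy = 132.3, Σx² = 2040.95, Σy² = 4427.47, Σxy = 2913.91
nΣxy − ΣxΣy = 11655.64 − 11708.55 = -52.91
nΣx² − (Σx)² = 8163.8 − 7832.25 = 331.55; nΣy² − (Σy)² = 17709.88 − 17503.29 = 206.59
r = -52.91 / √(331.55 × 206.59) = -52.91 / 261.7153 ≈ -0.202

-0.202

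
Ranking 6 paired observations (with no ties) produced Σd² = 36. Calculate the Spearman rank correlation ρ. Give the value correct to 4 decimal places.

-0.0286

ρ = 1 − 6Σd² / [n(n²−1)] = 1 − 6×36 / (6×35)
  = 1 − 216/210 = 1 − 1.02857 ≈ -0.0286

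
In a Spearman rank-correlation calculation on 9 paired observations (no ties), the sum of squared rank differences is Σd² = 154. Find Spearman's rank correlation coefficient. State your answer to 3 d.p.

-0.283

ρ = 1 − 6Σd² / [n(n²−1)] = 1 − 6×154 / (9×80)
  = 1 − 924/720 = 1 − 1.2833 ≈ -0.283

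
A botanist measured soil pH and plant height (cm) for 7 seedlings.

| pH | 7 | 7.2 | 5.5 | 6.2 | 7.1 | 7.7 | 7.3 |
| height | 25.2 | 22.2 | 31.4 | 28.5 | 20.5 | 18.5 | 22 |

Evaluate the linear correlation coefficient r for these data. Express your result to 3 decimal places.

-0.960

n = 7, Σx = 48, Σy = 168.3, Σx² = 332.52, Σy² = 4172.59, Σxy = 1134.24
nΣxy − ΣxΣy = 7939.68 − 8078.4 = -138.72
nΣx² − (Σx)² = 2327.64 − 2304 = 23.64; nΣy² − (Σy)² = 29208.13 − 28324.89 = 883.24
r = -138.72 / √(23.64 × 883.24) = -138.72 / 144.4984 ≈ -0.960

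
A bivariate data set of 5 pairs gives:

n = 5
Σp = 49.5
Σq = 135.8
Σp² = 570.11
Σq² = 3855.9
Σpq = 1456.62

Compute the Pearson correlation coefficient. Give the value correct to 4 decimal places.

r = (nΣpq − ΣpΣq) / √[(nΣp² − (Σp)²)(nΣq² − (Σq)²)]
Numerator: 5×1456.62 − 49.5×135.8 = 561
Denominator: √[(2850.55 − 2450.25)(19279.5 − 18441.64)] = √[400.3 × 837.86] = 579.1333
r = 561 / 579.1333 ≈ 0.9687

0.9687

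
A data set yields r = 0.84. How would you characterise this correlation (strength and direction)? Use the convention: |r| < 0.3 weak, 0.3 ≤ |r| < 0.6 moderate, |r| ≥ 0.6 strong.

r = 0.84 > 0 so the relationship is positive.
|r| = 0.84, which falls in the strong range.

strong positive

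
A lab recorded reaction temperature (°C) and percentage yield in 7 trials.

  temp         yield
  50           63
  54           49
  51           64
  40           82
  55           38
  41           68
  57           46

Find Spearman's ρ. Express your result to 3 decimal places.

-0.929

Rank temp: 3, 5, 4, 1, 6, 2, 7
Rank yield: 4, 3, 5, 7, 1, 6, 2
d = rank(temp) − rank(yield): -1, 2, -1, -6, 5, -4, 5; Σd² = 108
ρ = 1 − 6Σd² / [n(n²−1)] = 1 − 6×108 / (7×48) = 1 − 648/336 ≈ -0.929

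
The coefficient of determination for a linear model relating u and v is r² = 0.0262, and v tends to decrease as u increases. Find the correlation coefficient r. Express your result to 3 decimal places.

|r| = √0.0262 = 0.162
The association is negative, so r = −0.162.

-0.162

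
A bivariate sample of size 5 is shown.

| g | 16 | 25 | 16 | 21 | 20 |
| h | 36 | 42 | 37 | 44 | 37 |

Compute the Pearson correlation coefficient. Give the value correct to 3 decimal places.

n = 5, Σg = 98, Σh = 196, Σg² = 1978, Σh² = 7734, Σgh = 3882
nΣgh − ΣgΣh = 19410 − 19208 = 202
nΣg² − (Σg)² = 9890 − 9604 = 286; nΣh² − (Σh)² = 38670 − 38416 = 254
r = 202 / √(286 × 254) = 202 / 269.5255 ≈ 0.749

0.749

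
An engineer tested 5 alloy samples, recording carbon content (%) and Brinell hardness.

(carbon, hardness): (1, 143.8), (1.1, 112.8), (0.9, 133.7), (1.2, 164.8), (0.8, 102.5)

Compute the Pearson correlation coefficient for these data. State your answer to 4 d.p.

n = 5, Σx = 5, Σy = 657.6, Σx² = 5.1, Σy² = 88943.26, Σxy = 667.97
nΣxy − ΣxΣy = 3339.85 − 3288 = 51.85
nΣx² − (Σx)² = 25.5 − 25 = 0.5; nΣy² − (Σy)² = 444716.3 − 432437.76 = 12278.54
r = 51.85 / √(0.5 × 12278.54) = 51.85 / 78.3535 ≈ 0.6617

0.6617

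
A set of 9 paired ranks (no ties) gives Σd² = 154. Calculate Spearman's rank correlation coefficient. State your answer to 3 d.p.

ρ = 1 − 6Σd² / [n(n²−1)] = 1 − 6×154 / (9×80)
  = 1 − 924/720 = 1 − 1.2833 ≈ -0.283

-0.283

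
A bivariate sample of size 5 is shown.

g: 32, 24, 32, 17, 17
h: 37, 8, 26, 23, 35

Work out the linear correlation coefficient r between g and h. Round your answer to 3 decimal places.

n = 5, Σg = 122, Σh = 129, Σg² = 3202, Σh² = 3863, Σgh = 3194
nΣgh − ΣgΣh = 15970 − 15738 = 232
nΣg² − (Σg)² = 16010 − 14884 = 1126; nΣh² − (Σh)² = 19315 − 16641 = 2674
r = 232 / √(1126 × 2674) = 232 / 1735.2014 ≈ 0.134

0.134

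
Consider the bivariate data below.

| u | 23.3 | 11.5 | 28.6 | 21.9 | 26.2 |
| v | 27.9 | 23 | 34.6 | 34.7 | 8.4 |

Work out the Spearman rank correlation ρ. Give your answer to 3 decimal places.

Rank u: 3, 1, 5, 2, 4
Rank v: 3, 2, 4, 5, 1
d = rank(u) − rank(v): 0, -1, 1, -3, 3; Σd² = 20
ρ = 1 − 6Σd² / [n(n²−1)] = 1 − 6×20 / (5×24) = 1 − 120/120 ≈ 0.000

0.000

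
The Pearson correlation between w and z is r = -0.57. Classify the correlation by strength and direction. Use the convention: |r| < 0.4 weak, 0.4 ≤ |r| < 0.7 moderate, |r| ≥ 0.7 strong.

r = -0.57 < 0 so the relationship is negative.
|r| = 0.57, which falls in the moderate range.

moderate negative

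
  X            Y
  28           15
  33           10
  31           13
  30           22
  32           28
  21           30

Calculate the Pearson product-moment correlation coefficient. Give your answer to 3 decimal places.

-0.571

n = 6, ΣX = 175, ΣY = 118, ΣX² = 5199, ΣY² = 2662, ΣXY = 3339
nΣXY − ΣXΣY = 20034 − 20650 = -616
nΣX² − (ΣX)² = 31194 − 30625 = 569; nΣY² − (ΣY)² = 15972 − 13924 = 2048
r = -616 / √(569 × 2048) = -616 / 1079.4962 ≈ -0.571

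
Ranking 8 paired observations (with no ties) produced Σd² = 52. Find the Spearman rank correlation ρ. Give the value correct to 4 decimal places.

0.3810

ρ = 1 − 6Σd² / [n(n²−1)] = 1 − 6×52 / (8×63)
  = 1 − 312/504 = 1 − 0.61905 ≈ 0.3810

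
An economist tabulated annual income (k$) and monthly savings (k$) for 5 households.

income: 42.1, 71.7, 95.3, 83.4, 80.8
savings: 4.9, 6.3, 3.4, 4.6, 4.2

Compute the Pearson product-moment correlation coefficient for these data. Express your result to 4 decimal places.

-0.4913

n = 5, Σx = 373.3, Σy = 23.4, Σx² = 29479.59, Σy² = 114.06, Σxy = 1705.02
nΣxy − ΣxΣy = 8525.1 − 8735.22 = -210.12
nΣx² − (Σx)² = 147397.95 − 139352.89 = 8045.06; nΣy² − (Σy)² = 570.3 − 547.56 = 22.74
r = -210.12 / √(8045.06 × 22.74) = -210.12 / 427.7203 ≈ -0.4913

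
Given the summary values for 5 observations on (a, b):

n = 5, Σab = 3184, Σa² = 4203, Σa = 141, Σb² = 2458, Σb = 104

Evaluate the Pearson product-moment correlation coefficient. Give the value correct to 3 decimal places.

r = (nΣab − ΣaΣb) / √[(nΣa² − (Σa)²)(nΣb² − (Σb)²)]
Numerator: 5×3184 − 141×104 = 1256
Denominator: √[(21015 − 19881)(12290 − 10816)] = √[1134 × 1474] = 1292.8712
r = 1256 / 1292.8712 ≈ 0.971

0.971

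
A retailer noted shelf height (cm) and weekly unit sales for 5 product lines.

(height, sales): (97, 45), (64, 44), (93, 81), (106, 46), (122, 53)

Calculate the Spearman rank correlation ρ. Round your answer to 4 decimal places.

0.4000

Rank height: 3, 1, 2, 4, 5
Rank sales: 2, 1, 5, 3, 4
d = rank(height) − rank(sales): 1, 0, -3, 1, 1; Σd² = 12
ρ = 1 − 6Σd² / [n(n²−1)] = 1 − 6×12 / (5×24) = 1 − 72/120 ≈ 0.4000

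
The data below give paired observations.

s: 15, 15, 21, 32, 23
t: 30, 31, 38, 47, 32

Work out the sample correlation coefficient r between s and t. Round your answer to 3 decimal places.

n = 5, Σs = 106, Σt = 178, Σs² = 2444, Σt² = 6538, Σst = 3953
nΣst − ΣsΣt = 19765 − 18868 = 897
nΣs² − (Σs)² = 12220 − 11236 = 984; nΣt² − (Σt)² = 32690 − 31684 = 1006
r = 897 / √(984 × 1006) = 897 / 994.9392 ≈ 0.902

0.902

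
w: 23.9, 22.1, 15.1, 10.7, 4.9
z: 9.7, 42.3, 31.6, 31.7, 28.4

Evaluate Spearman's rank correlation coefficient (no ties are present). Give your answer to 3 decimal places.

Rank w: 5, 4, 3, 2, 1
Rank z: 1, 5, 3, 4, 2
d = rank(w) − rank(z): 4, -1, 0, -2, -1; Σd² = 22
ρ = 1 − 6Σd² / [n(n²−1)] = 1 − 6×22 / (5×24) = 1 − 132/120 ≈ -0.100

-0.100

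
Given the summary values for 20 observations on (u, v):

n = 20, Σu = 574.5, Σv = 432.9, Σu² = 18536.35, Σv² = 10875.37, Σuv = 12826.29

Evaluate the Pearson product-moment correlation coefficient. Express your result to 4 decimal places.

0.2236

r = (nΣuv − ΣuΣv) / √[(nΣu² − (Σu)²)(nΣv² − (Σv)²)]
Numerator: 20×12826.29 − 574.5×432.9 = 7824.75
Denominator: √[(370727 − 330050.25)(217507.4 − 187402.41)] = √[40676.75 × 30104.99] = 34993.9016
r = 7824.75 / 34993.9016 ≈ 0.2236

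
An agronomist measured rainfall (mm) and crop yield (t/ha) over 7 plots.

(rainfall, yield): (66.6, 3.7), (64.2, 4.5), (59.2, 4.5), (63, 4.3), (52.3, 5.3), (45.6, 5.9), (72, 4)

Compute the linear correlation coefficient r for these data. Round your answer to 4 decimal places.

-0.9442

n = 7, Σx = 422.9, Σy = 32.2, Σx² = 26029.49, Σy² = 151.58, Σxy = 1906.85
nΣxy − ΣxΣy = 13347.95 − 13617.38 = -269.43
nΣx² − (Σx)² = 182206.43 − 178844.41 = 3362.02; nΣy² − (Σy)² = 1061.06 − 1036.84 = 24.22
r = -269.43 / √(3362.02 × 24.22) = -269.43 / 285.3561 ≈ -0.9442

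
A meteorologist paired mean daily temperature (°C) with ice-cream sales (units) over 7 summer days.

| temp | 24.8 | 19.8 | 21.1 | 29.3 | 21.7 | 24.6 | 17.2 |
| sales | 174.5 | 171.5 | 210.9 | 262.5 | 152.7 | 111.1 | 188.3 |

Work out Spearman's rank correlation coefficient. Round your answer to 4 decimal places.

Rank temp: 6, 2, 3, 7, 4, 5, 1
Rank sales: 4, 3, 6, 7, 2, 1, 5
d = rank(temp) − rank(sales): 2, -1, -3, 0, 2, 4, -4; Σd² = 50
ρ = 1 − 6Σd² / [n(n²−1)] = 1 − 6×50 / (7×48) = 1 − 300/336 ≈ 0.1071

0.1071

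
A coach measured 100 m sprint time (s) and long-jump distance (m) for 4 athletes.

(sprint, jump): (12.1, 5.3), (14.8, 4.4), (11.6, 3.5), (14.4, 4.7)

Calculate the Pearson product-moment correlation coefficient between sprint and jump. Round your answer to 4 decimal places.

0.2217

n = 4, Σx = 52.9, Σy = 17.9, Σx² = 707.37, Σy² = 81.79, Σxy = 237.53
nΣxy − ΣxΣy = 950.12 − 946.91 = 3.21
nΣx² − (Σx)² = 2829.48 − 2798.41 = 31.07; nΣy² − (Σy)² = 327.16 − 320.41 = 6.75
r = 3.21 / √(31.07 × 6.75) = 3.21 / 14.4818 ≈ 0.2217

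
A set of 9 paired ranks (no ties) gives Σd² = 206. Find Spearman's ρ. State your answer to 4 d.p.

-0.7167

ρ = 1 − 6Σd² / [n(n²−1)] = 1 − 6×206 / (9×80)
  = 1 − 1236/720 = 1 − 1.71667 ≈ -0.7167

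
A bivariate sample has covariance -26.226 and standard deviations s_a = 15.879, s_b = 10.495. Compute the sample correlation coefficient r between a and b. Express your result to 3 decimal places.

r = Cov(a,b) / (s_a · s_b) = -26.226 / (15.879 × 10.495)
  = -26.226 / 166.6501 ≈ -0.157

-0.157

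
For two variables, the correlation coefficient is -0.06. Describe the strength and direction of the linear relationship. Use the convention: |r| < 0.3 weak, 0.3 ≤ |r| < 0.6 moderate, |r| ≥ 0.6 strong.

r = -0.06 < 0 so the relationship is negative.
|r| = 0.06, which falls in the weak range.

weak negative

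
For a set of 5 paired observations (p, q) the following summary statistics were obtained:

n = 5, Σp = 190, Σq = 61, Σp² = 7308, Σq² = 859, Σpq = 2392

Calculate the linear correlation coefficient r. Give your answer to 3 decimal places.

0.736

r = (nΣpq − ΣpΣq) / √[(nΣp² − (Σp)²)(nΣq² − (Σq)²)]
Numerator: 5×2392 − 190×61 = 370
Denominator: √[(36540 − 36100)(4295 − 3721)] = √[440 × 574] = 502.5535
r = 370 / 502.5535 ≈ 0.736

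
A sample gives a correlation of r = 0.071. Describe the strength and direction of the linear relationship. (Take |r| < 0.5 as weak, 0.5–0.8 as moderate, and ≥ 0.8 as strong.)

r = 0.071 > 0 so the relationship is positive.
|r| = 0.071, which falls in the weak range.

weak positive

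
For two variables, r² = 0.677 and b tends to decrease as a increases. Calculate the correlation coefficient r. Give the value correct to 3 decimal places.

-0.823

|r| = √0.677 = 0.823
The association is negative, so r = −0.823.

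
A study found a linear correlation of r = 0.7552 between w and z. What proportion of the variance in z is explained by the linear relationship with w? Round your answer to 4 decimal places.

0.5703

r² = (0.7552)² = 0.5703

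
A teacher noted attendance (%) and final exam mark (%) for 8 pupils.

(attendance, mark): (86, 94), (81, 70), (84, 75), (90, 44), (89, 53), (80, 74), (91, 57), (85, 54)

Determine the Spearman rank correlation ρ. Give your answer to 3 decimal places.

-0.524

Rank attendance: 5, 2, 3, 7, 6, 1, 8, 4
Rank mark: 8, 5, 7, 1, 2, 6, 4, 3
d = rank(attendance) − rank(mark): -3, -3, -4, 6, 4, -5, 4, 1; Σd² = 128
ρ = 1 − 6Σd² / [n(n²−1)] = 1 − 6×128 / (8×63) = 1 − 768/504 ≈ -0.524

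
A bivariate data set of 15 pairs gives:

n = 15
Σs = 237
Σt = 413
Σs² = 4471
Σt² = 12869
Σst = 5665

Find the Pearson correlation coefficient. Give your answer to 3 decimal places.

r = (nΣst − ΣsΣt) / √[(nΣs² − (Σs)²)(nΣt² − (Σt)²)]
Numerator: 15×5665 − 237×413 = -12906
Denominator: √[(67065 − 56169)(193035 − 170569)] = √[10896 × 22466] = 15645.7514
r = -12906 / 15645.7514 ≈ -0.825

-0.825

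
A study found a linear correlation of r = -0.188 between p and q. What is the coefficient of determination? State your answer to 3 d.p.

r² = (-0.188)² = 0.035

0.035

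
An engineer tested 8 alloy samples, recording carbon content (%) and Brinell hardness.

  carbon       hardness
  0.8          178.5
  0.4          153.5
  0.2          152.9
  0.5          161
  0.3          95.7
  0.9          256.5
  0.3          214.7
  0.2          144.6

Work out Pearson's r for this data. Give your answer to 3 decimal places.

n = 8, Σx = 3.6, Σy = 1357.4, Σx² = 2.12, Σy² = 246679.9, Σxy = 668.17
nΣxy − ΣxΣy = 5345.36 − 4886.64 = 458.72
nΣx² − (Σx)² = 16.96 − 12.96 = 4; nΣy² − (Σy)² = 1973439.2 − 1842534.76 = 130904.44
r = 458.72 / √(4 × 130904.44) = 458.72 / 723.6144 ≈ 0.634

0.634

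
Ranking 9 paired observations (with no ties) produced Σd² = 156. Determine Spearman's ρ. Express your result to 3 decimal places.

-0.300

ρ = 1 − 6Σd² / [n(n²−1)] = 1 − 6×156 / (9×80)
  = 1 − 936/720 = 1 − 1.3000 ≈ -0.300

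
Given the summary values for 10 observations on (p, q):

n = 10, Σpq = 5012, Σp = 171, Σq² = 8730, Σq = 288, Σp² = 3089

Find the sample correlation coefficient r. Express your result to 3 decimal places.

r = (nΣpq − ΣpΣq) / √[(nΣp² − (Σp)²)(nΣq² − (Σq)²)]
Numerator: 10×5012 − 171×288 = 872
Denominator: √[(30890 − 29241)(87300 − 82944)] = √[1649 × 4356] = 2680.1201
r = 872 / 2680.1201 ≈ 0.325

0.325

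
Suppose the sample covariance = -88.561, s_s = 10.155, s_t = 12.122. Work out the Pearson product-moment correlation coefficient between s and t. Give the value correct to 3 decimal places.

r = Cov(s,t) / (s_s · s_t) = -88.561 / (10.155 × 12.122)
  = -88.561 / 123.0989 ≈ -0.719

-0.719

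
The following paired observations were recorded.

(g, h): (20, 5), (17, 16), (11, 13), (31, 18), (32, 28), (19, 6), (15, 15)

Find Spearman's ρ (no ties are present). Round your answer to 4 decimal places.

Rank g: 5, 3, 1, 6, 7, 4, 2
Rank h: 1, 5, 3, 6, 7, 2, 4
d = rank(g) − rank(h): 4, -2, -2, 0, 0, 2, -2; Σd² = 32
ρ = 1 − 6Σd² / [n(n²−1)] = 1 − 6×32 / (7×48) = 1 − 192/336 ≈ 0.4286

0.4286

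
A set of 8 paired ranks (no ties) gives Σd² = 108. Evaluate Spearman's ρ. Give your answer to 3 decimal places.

ρ = 1 − 6Σd² / [n(n²−1)] = 1 − 6×108 / (8×63)
  = 1 − 648/504 = 1 − 1.2857 ≈ -0.286

-0.286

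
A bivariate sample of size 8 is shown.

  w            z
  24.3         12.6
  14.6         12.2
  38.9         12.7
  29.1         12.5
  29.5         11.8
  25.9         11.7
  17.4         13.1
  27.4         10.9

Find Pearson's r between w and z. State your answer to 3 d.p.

n = 8, Σw = 207.1, Σz = 97.5, Σw² = 5758.25, Σz² = 1191.69, Σwz = 2519.81
nΣwz − ΣwΣz = 20158.48 − 20192.25 = -33.77
nΣw² − (Σw)² = 46066 − 42890.41 = 3175.59; nΣz² − (Σz)² = 9533.52 − 9506.25 = 27.27
r = -33.77 / √(3175.59 × 27.27) = -33.77 / 294.2760 ≈ -0.115

-0.115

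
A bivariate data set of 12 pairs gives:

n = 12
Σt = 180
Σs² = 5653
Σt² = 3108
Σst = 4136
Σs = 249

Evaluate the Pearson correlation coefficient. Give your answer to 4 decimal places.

r = (nΣst − ΣsΣt) / √[(nΣs² − (Σs)²)(nΣt² − (Σt)²)]
Numerator: 12×4136 − 249×180 = 4812
Denominator: √[(67836 − 62001)(37296 − 32400)] = √[5835 × 4896] = 5344.9191
r = 4812 / 5344.9191 ≈ 0.9003

0.9003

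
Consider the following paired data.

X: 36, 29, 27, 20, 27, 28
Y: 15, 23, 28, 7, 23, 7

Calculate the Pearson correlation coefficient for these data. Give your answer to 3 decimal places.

n = 6, ΣX = 167, ΣY = 103, ΣX² = 4779, ΣY² = 2165, ΣXY = 2920
nΣXY − ΣXΣY = 17520 − 17201 = 319
nΣX² − (ΣX)² = 28674 − 27889 = 785; nΣY² − (ΣY)² = 12990 − 10609 = 2381
r = 319 / √(785 × 2381) = 319 / 1367.1448 ≈ 0.233

0.233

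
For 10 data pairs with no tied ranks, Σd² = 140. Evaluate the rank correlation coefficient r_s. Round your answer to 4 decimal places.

ρ = 1 − 6Σd² / [n(n²−1)] = 1 − 6×140 / (10×99)
  = 1 − 840/990 = 1 − 0.84848 ≈ 0.1515

0.1515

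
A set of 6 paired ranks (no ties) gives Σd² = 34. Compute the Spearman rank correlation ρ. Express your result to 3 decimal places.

0.029

ρ = 1 − 6Σd² / [n(n²−1)] = 1 − 6×34 / (6×35)
  = 1 − 204/210 = 1 − 0.9714 ≈ 0.029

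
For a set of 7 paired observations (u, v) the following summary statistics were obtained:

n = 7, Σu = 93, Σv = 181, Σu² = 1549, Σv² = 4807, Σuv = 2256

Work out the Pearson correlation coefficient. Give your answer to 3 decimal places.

-0.746

r = (nΣuv − ΣuΣv) / √[(nΣu² − (Σu)²)(nΣv² − (Σv)²)]
Numerator: 7×2256 − 93×181 = -1041
Denominator: √[(10843 − 8649)(33649 − 32761)] = √[2194 × 888] = 1395.8051
r = -1041 / 1395.8051 ≈ -0.746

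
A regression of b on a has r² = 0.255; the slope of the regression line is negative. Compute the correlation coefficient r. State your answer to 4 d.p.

-0.5050

|r| = √0.255 = 0.5050
The association is negative, so r = −0.5050.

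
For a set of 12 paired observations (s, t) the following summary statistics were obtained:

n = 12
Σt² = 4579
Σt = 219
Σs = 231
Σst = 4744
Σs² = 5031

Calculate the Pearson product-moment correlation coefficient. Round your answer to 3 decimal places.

r = (nΣst − ΣsΣt) / √[(nΣs² − (Σs)²)(nΣt² − (Σt)²)]
Numerator: 12×4744 − 231×219 = 6339
Denominator: √[(60372 − 53361)(54948 − 47961)] = √[7011 × 6987] = 6998.9897
r = 6339 / 6998.9897 ≈ 0.906

0.906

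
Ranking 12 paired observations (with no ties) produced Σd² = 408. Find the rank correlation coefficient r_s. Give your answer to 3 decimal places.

-0.427

ρ = 1 − 6Σd² / [n(n²−1)] = 1 − 6×408 / (12×143)
  = 1 − 2448/1716 = 1 − 1.4266 ≈ -0.427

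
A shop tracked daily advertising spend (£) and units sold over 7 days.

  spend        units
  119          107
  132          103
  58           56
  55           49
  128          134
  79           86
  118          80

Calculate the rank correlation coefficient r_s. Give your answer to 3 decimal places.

0.857

Rank spend: 5, 7, 2, 1, 6, 3, 4
Rank units: 6, 5, 2, 1, 7, 4, 3
d = rank(spend) − rank(units): -1, 2, 0, 0, -1, -1, 1; Σd² = 8
ρ = 1 − 6Σd² / [n(n²−1)] = 1 − 6×8 / (7×48) = 1 − 48/336 ≈ 0.857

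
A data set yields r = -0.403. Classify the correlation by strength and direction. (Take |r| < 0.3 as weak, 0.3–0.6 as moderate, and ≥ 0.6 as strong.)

r = -0.403 < 0 so the relationship is negative.
|r| = 0.403, which falls in the moderate range.

moderate negative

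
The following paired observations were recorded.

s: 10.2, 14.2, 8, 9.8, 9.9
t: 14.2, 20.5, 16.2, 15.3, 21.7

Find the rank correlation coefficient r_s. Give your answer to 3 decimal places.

Rank s: 4, 5, 1, 2, 3
Rank t: 1, 4, 3, 2, 5
d = rank(s) − rank(t): 3, 1, -2, 0, -2; Σd² = 18
ρ = 1 − 6Σd² / [n(n²−1)] = 1 − 6×18 / (5×24) = 1 − 108/120 ≈ 0.100

0.100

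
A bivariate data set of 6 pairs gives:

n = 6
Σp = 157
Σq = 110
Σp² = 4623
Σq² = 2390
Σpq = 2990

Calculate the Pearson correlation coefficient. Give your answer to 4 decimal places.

r = (nΣpq − ΣpΣq) / √[(nΣp² − (Σp)²)(nΣq² − (Σq)²)]
Numerator: 6×2990 − 157×110 = 670
Denominator: √[(27738 − 24649)(14340 − 12100)] = √[3089 × 2240] = 2630.4676
r = 670 / 2630.4676 ≈ 0.2547

0.2547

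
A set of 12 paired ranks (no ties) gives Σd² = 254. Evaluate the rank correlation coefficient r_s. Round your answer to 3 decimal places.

ρ = 1 − 6Σd² / [n(n²−1)] = 1 − 6×254 / (12×143)
  = 1 − 1524/1716 = 1 − 0.8881 ≈ 0.112

0.112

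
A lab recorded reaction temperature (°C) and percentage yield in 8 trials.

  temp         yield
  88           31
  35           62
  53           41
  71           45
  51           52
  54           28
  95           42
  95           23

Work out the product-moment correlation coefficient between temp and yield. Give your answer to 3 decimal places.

n = 8, Σx = 542, Σy = 324, Σx² = 40386, Σy² = 14292, Σxy = 20605
nΣxy − ΣxΣy = 164840 − 175608 = -10768
nΣx² − (Σx)² = 323088 − 293764 = 29324; nΣy² − (Σy)² = 114336 − 104976 = 9360
r = -10768 / √(29324 × 9360) = -10768 / 16567.2158 ≈ -0.650

-0.650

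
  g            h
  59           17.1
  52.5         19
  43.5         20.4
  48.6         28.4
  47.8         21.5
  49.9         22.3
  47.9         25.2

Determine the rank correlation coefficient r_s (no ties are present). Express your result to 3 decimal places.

Rank g: 7, 6, 1, 4, 2, 5, 3
Rank h: 1, 2, 3, 7, 4, 5, 6
d = rank(g) − rank(h): 6, 4, -2, -3, -2, 0, -3; Σd² = 78
ρ = 1 − 6Σd² / [n(n²−1)] = 1 − 6×78 / (7×48) = 1 − 468/336 ≈ -0.393

-0.393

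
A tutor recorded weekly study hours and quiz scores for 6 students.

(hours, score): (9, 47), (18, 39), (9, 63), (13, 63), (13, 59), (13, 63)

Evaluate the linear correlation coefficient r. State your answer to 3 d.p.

-0.457

n = 6, Σx = 75, Σy = 334, Σx² = 993, Σy² = 19118, Σxy = 4097
nΣxy − ΣxΣy = 24582 − 25050 = -468
nΣx² − (Σx)² = 5958 − 5625 = 333; nΣy² − (Σy)² = 114708 − 111556 = 3152
r = -468 / √(333 × 3152) = -468 / 1024.5077 ≈ -0.457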